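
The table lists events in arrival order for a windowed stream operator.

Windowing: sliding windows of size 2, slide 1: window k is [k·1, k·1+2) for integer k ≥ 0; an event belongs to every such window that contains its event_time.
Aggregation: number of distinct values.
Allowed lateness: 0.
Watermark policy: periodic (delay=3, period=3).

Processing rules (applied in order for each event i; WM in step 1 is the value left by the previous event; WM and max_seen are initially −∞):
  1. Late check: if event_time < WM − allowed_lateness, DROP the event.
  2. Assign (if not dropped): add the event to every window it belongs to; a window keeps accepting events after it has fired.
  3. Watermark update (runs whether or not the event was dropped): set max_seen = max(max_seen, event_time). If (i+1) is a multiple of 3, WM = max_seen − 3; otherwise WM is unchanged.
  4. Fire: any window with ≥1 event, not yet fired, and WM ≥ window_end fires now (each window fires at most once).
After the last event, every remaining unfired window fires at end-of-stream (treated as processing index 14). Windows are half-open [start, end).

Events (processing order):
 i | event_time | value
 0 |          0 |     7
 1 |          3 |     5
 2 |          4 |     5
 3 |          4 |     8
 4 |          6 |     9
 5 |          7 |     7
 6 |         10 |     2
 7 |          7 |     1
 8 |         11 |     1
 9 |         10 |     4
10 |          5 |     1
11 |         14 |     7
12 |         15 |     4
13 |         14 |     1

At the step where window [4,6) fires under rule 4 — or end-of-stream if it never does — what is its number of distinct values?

i=0 t=0 v=7: → [0,2); WM=−∞
i=1 t=3 v=5: → [3,5),[2,4); WM=−∞
i=2 t=4 v=5: → [4,6),[3,5); WM=1
i=3 t=4 v=8: → [4,6),[3,5); WM=1
i=4 t=6 v=9: → [6,8),[5,7); WM=1
i=5 t=7 v=7: → [7,9),[6,8); WM=4; [0,2) fires=1 [2,4) fires=1
i=6 t=10 v=2: → [10,12),[9,11); WM=4
i=7 t=7 v=1: → [7,9),[6,8); WM=4
i=8 t=11 v=1: → [11,13),[10,12); WM=8; [3,5) fires=2 [4,6) fires=2 [5,7) fires=1 [6,8) fires=3
i=9 t=10 v=4: → [10,12),[9,11); WM=8
i=10 t=5 v=1: DROP (t<8-0); WM=8
i=11 t=14 v=7: → [14,16),[13,15); WM=11; [7,9) fires=2 [9,11) fires=2
i=12 t=15 v=4: → [15,17),[14,16); WM=11
i=13 t=14 v=1: → [14,16),[13,15); WM=11

2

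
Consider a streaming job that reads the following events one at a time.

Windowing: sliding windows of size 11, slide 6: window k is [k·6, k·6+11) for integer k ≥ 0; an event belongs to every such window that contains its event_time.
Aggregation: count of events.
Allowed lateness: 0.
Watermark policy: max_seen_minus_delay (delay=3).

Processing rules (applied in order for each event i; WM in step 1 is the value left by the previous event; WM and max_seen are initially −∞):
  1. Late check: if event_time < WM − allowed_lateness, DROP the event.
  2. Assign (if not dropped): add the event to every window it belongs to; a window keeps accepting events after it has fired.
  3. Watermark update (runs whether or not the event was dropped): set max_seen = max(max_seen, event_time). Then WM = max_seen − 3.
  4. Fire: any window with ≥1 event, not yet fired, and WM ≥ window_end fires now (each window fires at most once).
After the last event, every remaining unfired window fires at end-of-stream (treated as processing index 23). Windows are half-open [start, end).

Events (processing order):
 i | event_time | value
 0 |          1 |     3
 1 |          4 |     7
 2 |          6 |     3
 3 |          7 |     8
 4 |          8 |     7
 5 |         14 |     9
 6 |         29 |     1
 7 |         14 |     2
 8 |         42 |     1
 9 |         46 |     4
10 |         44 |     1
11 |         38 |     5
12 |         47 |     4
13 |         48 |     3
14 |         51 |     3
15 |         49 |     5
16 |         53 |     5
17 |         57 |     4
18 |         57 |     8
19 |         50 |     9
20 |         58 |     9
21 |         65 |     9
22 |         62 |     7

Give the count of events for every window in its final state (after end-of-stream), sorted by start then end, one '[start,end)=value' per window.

i=0 t=1 v=3: → [0,11); WM=-2
i=1 t=4 v=7: → [0,11); WM=1
i=2 t=6 v=3: → [6,17),[0,11); WM=3
i=3 t=7 v=8: → [6,17),[0,11); WM=4
i=4 t=8 v=7: → [6,17),[0,11); WM=5
i=5 t=14 v=9: → [12,23),[6,17); WM=11; [0,11) fires=5
i=6 t=29 v=1: → [24,35); WM=26; [6,17) fires=4 [12,23) fires=1
i=7 t=14 v=2: DROP (t<26-0); WM=26
i=8 t=42 v=1: → [42,53),[36,47); WM=39; [24,35) fires=1
i=9 t=46 v=4: → [42,53),[36,47); WM=43
i=10 t=44 v=1: → [42,53),[36,47); WM=43
i=11 t=38 v=5: DROP (t<43-0); WM=43
i=12 t=47 v=4: → [42,53); WM=44
i=13 t=48 v=3: → [48,59),[42,53); WM=45
i=14 t=51 v=3: → [48,59),[42,53); WM=48; [36,47) fires=3
i=15 t=49 v=5: → [48,59),[42,53); WM=48
i=16 t=53 v=5: → [48,59); WM=50
i=17 t=57 v=4: → [54,65),[48,59); WM=54; [42,53) fires=7
i=18 t=57 v=8: → [54,65),[48,59); WM=54
i=19 t=50 v=9: DROP (t<54-0); WM=54
i=20 t=58 v=9: → [54,65),[48,59); WM=55
i=21 t=65 v=9: → [60,71); WM=62; [48,59) fires=7
i=22 t=62 v=7: → [60,71),[54,65); WM=62

[0,11)=5 [6,17)=4 [12,23)=1 [24,35)=1 [36,47)=3 [42,53)=7 [48,59)=7 [54,65)=4 [60,71)=2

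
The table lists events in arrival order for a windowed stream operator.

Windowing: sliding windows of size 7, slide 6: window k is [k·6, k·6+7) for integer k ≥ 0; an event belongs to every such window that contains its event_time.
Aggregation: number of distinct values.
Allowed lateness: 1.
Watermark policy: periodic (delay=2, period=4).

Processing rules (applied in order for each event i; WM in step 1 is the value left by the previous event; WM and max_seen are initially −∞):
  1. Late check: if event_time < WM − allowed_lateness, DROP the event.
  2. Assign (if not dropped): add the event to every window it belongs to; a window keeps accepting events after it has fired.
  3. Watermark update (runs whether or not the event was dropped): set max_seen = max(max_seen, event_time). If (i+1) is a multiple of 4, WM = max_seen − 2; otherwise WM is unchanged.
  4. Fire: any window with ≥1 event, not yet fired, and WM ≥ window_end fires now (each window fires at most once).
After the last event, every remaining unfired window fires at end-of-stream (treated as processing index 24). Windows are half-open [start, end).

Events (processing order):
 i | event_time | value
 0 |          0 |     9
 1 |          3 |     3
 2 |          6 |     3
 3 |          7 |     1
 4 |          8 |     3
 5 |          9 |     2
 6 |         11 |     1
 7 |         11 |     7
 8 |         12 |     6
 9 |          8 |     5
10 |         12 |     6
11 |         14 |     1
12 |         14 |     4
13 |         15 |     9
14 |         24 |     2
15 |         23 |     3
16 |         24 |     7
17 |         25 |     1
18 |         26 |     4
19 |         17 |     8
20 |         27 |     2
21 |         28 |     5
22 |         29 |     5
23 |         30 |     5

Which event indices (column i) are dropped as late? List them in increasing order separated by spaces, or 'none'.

19

i=0 t=0 v=9: → [0,7); WM=−∞
i=1 t=3 v=3: → [0,7); WM=−∞
i=2 t=6 v=3: → [6,13),[0,7); WM=−∞
i=3 t=7 v=1: → [6,13); WM=5
i=4 t=8 v=3: → [6,13); WM=5
i=5 t=9 v=2: → [6,13); WM=5
i=6 t=11 v=1: → [6,13); WM=5
i=7 t=11 v=7: → [6,13); WM=9; [0,7) fires=2
i=8 t=12 v=6: → [12,19),[6,13); WM=9
i=9 t=8 v=5: → [6,13); WM=9
i=10 t=12 v=6: → [12,19),[6,13); WM=9
i=11 t=14 v=1: → [12,19); WM=12
i=12 t=14 v=4: → [12,19); WM=12
i=13 t=15 v=9: → [12,19); WM=12
i=14 t=24 v=2: → [24,31),[18,25); WM=12
i=15 t=23 v=3: → [18,25); WM=22; [6,13) fires=6 [12,19) fires=4
i=16 t=24 v=7: → [24,31),[18,25); WM=22
i=17 t=25 v=1: → [24,31); WM=22
i=18 t=26 v=4: → [24,31); WM=22
i=19 t=17 v=8: DROP (t<22-1); WM=24
i=20 t=27 v=2: → [24,31); WM=24
i=21 t=28 v=5: → [24,31); WM=24
i=22 t=29 v=5: → [24,31); WM=24
i=23 t=30 v=5: → [30,37),[24,31); WM=28; [18,25) fires=3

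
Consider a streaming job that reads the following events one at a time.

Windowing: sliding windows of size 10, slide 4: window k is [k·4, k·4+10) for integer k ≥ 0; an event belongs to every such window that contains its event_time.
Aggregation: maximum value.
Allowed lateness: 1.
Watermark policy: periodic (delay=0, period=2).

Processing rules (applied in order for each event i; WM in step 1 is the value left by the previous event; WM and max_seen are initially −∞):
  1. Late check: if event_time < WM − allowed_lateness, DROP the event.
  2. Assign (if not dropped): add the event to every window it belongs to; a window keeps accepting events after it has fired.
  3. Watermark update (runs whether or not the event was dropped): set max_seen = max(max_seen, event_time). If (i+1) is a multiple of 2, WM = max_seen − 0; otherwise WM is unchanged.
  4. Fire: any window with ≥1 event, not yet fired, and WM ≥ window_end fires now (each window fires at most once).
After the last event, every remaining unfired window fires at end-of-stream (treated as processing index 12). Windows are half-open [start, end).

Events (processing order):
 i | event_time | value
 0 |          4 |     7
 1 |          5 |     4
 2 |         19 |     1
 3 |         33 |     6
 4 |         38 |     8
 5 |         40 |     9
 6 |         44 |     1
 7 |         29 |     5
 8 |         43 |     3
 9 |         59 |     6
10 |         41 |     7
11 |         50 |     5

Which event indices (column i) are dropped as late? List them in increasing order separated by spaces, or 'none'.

i=0 t=4 v=7: → [4,14),[0,10); WM=−∞
i=1 t=5 v=4: → [4,14),[0,10); WM=5
i=2 t=19 v=1: → [16,26),[12,22); WM=5
i=3 t=33 v=6: → [32,42),[28,38),[24,34); WM=33; [0,10) fires=7 [4,14) fires=7 [12,22) fires=1 [16,26) fires=1
i=4 t=38 v=8: → [36,46),[32,42); WM=33
i=5 t=40 v=9: → [40,50),[36,46),[32,42); WM=40; [24,34) fires=6 [28,38) fires=6
i=6 t=44 v=1: → [44,54),[40,50),[36,46); WM=40
i=7 t=29 v=5: DROP (t<40-1); WM=44; [32,42) fires=9
i=8 t=43 v=3: → [40,50),[36,46); WM=44
i=9 t=59 v=6: → [56,66),[52,62); WM=59; [36,46) fires=9 [40,50) fires=9 [44,54) fires=1
i=10 t=41 v=7: DROP (t<59-1); WM=59
i=11 t=50 v=5: DROP (t<59-1); WM=59

7 10 11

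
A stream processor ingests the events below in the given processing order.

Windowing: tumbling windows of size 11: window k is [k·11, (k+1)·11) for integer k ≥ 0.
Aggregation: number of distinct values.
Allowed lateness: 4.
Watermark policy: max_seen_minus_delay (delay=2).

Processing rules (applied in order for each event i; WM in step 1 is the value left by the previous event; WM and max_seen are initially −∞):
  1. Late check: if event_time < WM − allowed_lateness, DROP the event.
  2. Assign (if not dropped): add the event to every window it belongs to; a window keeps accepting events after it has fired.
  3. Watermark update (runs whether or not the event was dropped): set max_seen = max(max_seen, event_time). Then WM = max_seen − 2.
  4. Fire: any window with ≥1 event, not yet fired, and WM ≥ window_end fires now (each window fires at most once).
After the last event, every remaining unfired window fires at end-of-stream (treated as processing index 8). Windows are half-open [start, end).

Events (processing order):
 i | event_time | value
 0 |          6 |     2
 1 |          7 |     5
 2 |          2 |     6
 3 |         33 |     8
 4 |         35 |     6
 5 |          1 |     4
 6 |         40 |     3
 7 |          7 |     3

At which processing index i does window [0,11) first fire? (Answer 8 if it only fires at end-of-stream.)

i=0 t=6 v=2: → [0,11); WM=4
i=1 t=7 v=5: → [0,11); WM=5
i=2 t=2 v=6: → [0,11); WM=5
i=3 t=33 v=8: → [33,44); WM=31; [0,11) fires=3
i=4 t=35 v=6: → [33,44); WM=33
i=5 t=1 v=4: DROP (t<33-4); WM=33
i=6 t=40 v=3: → [33,44); WM=38
i=7 t=7 v=3: DROP (t<38-4); WM=38

3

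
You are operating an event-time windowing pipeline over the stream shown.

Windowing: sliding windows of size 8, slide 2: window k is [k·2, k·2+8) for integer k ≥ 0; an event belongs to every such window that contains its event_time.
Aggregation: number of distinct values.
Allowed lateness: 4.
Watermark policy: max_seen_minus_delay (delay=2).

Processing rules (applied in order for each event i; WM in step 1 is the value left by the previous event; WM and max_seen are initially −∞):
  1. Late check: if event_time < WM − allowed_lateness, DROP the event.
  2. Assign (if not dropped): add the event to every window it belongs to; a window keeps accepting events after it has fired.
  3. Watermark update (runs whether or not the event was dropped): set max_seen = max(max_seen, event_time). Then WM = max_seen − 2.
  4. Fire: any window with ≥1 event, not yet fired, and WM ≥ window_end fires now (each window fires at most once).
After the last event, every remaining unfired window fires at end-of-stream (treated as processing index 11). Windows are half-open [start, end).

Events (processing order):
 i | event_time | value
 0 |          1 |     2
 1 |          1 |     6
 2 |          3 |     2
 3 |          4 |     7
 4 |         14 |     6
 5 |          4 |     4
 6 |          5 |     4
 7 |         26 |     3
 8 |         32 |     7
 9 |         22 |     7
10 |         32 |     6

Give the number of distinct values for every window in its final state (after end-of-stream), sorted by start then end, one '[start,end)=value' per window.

[0,8)=3 [2,10)=2 [4,12)=1 [8,16)=1 [10,18)=1 [12,20)=1 [14,22)=1 [20,28)=1 [22,30)=1 [24,32)=1 [26,34)=3 [28,36)=2 [30,38)=2 [32,40)=2

i=0 t=1 v=2: → [0,8); WM=-1
i=1 t=1 v=6: → [0,8); WM=-1
i=2 t=3 v=2: → [2,10),[0,8); WM=1
i=3 t=4 v=7: → [4,12),[2,10),[0,8); WM=2
i=4 t=14 v=6: → [14,22),[12,20),[10,18),[8,16); WM=12; [0,8) fires=3 [2,10) fires=2 [4,12) fires=1
i=5 t=4 v=4: DROP (t<12-4); WM=12
i=6 t=5 v=4: DROP (t<12-4); WM=12
i=7 t=26 v=3: → [26,34),[24,32),[22,30),[20,28); WM=24; [8,16) fires=1 [10,18) fires=1 [12,20) fires=1 [14,22) fires=1
i=8 t=32 v=7: → [32,40),[30,38),[28,36),[26,34); WM=30; [20,28) fires=1 [22,30) fires=1
i=9 t=22 v=7: DROP (t<30-4); WM=30
i=10 t=32 v=6: → [32,40),[30,38),[28,36),[26,34); WM=30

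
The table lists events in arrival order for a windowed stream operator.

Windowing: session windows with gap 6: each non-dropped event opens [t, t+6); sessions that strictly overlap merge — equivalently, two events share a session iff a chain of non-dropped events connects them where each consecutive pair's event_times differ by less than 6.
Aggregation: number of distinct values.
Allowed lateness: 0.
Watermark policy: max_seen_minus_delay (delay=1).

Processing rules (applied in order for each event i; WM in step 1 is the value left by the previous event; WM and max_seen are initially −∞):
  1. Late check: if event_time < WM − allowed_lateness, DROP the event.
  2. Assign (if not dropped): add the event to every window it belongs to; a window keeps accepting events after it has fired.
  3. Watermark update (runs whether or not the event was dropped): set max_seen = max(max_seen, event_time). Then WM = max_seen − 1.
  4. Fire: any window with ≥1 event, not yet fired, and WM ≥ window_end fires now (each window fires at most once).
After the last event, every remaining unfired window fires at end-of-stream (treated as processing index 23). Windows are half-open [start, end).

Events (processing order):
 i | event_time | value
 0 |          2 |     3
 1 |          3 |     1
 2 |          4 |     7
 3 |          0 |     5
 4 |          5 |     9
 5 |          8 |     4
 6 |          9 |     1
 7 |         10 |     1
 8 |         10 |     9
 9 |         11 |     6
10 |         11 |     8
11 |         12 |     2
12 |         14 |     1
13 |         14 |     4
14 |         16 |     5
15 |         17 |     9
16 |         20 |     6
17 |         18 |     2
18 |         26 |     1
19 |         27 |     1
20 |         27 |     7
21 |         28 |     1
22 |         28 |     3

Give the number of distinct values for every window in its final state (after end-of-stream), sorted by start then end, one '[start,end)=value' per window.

[2,26)=9 [26,34)=3

i=0 t=2 v=3: → [2,8); WM=1
i=1 t=3 v=1: → [2,9); WM=2
i=2 t=4 v=7: → [2,10); WM=3
i=3 t=0 v=5: DROP (t<3-0); WM=3
i=4 t=5 v=9: → [2,11); WM=4
i=5 t=8 v=4: → [2,14); WM=7
i=6 t=9 v=1: → [2,15); WM=8
i=7 t=10 v=1: → [2,16); WM=9
i=8 t=10 v=9: → [2,16); WM=9
i=9 t=11 v=6: → [2,17); WM=10
i=10 t=11 v=8: → [2,17); WM=10
i=11 t=12 v=2: → [2,18); WM=11
i=12 t=14 v=1: → [2,20); WM=13
i=13 t=14 v=4: → [2,20); WM=13
i=14 t=16 v=5: → [2,22); WM=15
i=15 t=17 v=9: → [2,23); WM=16
i=16 t=20 v=6: → [2,26); WM=19
i=17 t=18 v=2: DROP (t<19-0); WM=19
i=18 t=26 v=1: → [26,32); WM=25
i=19 t=27 v=1: → [26,33); WM=26
i=20 t=27 v=7: → [26,33); WM=26
i=21 t=28 v=1: → [26,34); WM=27
i=22 t=28 v=3: → [26,34); WM=27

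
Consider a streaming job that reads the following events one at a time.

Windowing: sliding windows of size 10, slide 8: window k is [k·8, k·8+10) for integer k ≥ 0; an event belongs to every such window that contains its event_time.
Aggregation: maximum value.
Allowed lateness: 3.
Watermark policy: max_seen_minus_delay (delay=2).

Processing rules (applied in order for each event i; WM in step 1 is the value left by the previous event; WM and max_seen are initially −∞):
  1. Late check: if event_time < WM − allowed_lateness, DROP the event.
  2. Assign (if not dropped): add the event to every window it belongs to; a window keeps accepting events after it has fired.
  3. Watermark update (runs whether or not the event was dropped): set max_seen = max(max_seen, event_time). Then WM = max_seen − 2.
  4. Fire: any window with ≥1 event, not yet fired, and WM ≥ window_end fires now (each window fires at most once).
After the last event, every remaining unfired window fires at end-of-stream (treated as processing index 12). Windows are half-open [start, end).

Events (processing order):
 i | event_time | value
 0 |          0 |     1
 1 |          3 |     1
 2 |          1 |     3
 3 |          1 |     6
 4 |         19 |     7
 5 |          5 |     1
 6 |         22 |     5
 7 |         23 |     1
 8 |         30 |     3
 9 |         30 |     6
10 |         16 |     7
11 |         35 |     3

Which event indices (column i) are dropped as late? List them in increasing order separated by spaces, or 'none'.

i=0 t=0 v=1: → [0,10); WM=-2
i=1 t=3 v=1: → [0,10); WM=1
i=2 t=1 v=3: → [0,10); WM=1
i=3 t=1 v=6: → [0,10); WM=1
i=4 t=19 v=7: → [16,26); WM=17; [0,10) fires=6
i=5 t=5 v=1: DROP (t<17-3); WM=17
i=6 t=22 v=5: → [16,26); WM=20
i=7 t=23 v=1: → [16,26); WM=21
i=8 t=30 v=3: → [24,34); WM=28; [16,26) fires=7
i=9 t=30 v=6: → [24,34); WM=28
i=10 t=16 v=7: DROP (t<28-3); WM=28
i=11 t=35 v=3: → [32,42); WM=33

5 10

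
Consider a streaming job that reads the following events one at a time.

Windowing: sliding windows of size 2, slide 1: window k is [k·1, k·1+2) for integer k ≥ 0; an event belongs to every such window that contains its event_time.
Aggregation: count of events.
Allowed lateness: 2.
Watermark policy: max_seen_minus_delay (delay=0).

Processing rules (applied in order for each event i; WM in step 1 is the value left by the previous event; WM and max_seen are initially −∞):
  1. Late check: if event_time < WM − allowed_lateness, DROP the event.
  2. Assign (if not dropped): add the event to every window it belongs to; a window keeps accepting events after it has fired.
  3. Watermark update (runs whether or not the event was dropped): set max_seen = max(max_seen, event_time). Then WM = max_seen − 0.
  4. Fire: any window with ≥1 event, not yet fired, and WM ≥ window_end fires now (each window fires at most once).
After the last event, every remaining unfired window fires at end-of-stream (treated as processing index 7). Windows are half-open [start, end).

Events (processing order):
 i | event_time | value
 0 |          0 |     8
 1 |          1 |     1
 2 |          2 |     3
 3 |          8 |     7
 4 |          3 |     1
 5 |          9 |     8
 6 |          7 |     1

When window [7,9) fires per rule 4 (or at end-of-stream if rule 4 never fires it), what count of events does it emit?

i=0 t=0 v=8: → [0,2); WM=0
i=1 t=1 v=1: → [1,3),[0,2); WM=1
i=2 t=2 v=3: → [2,4),[1,3); WM=2; [0,2) fires=2
i=3 t=8 v=7: → [8,10),[7,9); WM=8; [1,3) fires=2 [2,4) fires=1
i=4 t=3 v=1: DROP (t<8-2); WM=8
i=5 t=9 v=8: → [9,11),[8,10); WM=9; [7,9) fires=1
i=6 t=7 v=1: → [7,9),[6,8); WM=9; [6,8) fires=1

1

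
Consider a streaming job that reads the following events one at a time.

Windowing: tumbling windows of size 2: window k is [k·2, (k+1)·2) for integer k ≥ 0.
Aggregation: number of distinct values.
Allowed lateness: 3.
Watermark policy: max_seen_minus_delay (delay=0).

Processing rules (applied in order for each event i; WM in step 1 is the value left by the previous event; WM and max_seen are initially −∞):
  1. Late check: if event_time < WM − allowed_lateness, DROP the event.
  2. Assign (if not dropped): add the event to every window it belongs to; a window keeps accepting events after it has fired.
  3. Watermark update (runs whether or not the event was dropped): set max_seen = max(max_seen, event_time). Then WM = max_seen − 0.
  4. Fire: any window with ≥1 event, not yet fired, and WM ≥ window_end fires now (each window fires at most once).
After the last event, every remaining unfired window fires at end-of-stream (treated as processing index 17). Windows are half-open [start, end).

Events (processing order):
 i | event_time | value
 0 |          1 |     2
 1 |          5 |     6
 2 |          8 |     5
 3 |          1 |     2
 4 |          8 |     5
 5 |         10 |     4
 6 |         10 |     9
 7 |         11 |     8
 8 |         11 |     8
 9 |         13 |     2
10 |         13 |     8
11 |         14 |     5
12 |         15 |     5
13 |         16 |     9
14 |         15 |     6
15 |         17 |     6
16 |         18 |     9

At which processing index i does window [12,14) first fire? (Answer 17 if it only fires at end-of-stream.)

11

i=0 t=1 v=2: → [0,2); WM=1
i=1 t=5 v=6: → [4,6); WM=5; [0,2) fires=1
i=2 t=8 v=5: → [8,10); WM=8; [4,6) fires=1
i=3 t=1 v=2: DROP (t<8-3); WM=8
i=4 t=8 v=5: → [8,10); WM=8
i=5 t=10 v=4: → [10,12); WM=10; [8,10) fires=1
i=6 t=10 v=9: → [10,12); WM=10
i=7 t=11 v=8: → [10,12); WM=11
i=8 t=11 v=8: → [10,12); WM=11
i=9 t=13 v=2: → [12,14); WM=13; [10,12) fires=3
i=10 t=13 v=8: → [12,14); WM=13
i=11 t=14 v=5: → [14,16); WM=14; [12,14) fires=2
i=12 t=15 v=5: → [14,16); WM=15
i=13 t=16 v=9: → [16,18); WM=16; [14,16) fires=1
i=14 t=15 v=6: → [14,16); WM=16
i=15 t=17 v=6: → [16,18); WM=17
i=16 t=18 v=9: → [18,20); WM=18; [16,18) fires=2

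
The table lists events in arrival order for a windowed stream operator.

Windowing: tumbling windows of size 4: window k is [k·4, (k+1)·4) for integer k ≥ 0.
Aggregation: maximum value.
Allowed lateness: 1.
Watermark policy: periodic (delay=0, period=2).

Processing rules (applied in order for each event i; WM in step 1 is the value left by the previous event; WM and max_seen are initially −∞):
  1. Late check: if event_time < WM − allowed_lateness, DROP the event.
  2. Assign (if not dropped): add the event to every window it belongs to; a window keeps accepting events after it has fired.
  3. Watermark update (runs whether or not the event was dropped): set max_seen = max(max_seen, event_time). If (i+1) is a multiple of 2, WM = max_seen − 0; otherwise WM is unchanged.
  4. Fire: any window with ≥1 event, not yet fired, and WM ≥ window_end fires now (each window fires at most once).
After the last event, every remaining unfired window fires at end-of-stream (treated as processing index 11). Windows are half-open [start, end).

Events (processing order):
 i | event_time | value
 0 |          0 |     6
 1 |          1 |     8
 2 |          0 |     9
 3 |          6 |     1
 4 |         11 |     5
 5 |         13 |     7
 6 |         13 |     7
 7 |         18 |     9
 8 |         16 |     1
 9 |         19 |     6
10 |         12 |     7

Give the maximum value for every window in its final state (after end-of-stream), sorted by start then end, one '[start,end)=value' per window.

[0,4)=9 [4,8)=1 [8,12)=5 [12,16)=7 [16,20)=9

i=0 t=0 v=6: → [0,4); WM=−∞
i=1 t=1 v=8: → [0,4); WM=1
i=2 t=0 v=9: → [0,4); WM=1
i=3 t=6 v=1: → [4,8); WM=6; [0,4) fires=9
i=4 t=11 v=5: → [8,12); WM=6
i=5 t=13 v=7: → [12,16); WM=13; [4,8) fires=1 [8,12) fires=5
i=6 t=13 v=7: → [12,16); WM=13
i=7 t=18 v=9: → [16,20); WM=18; [12,16) fires=7
i=8 t=16 v=1: DROP (t<18-1); WM=18
i=9 t=19 v=6: → [16,20); WM=19
i=10 t=12 v=7: DROP (t<19-1); WM=19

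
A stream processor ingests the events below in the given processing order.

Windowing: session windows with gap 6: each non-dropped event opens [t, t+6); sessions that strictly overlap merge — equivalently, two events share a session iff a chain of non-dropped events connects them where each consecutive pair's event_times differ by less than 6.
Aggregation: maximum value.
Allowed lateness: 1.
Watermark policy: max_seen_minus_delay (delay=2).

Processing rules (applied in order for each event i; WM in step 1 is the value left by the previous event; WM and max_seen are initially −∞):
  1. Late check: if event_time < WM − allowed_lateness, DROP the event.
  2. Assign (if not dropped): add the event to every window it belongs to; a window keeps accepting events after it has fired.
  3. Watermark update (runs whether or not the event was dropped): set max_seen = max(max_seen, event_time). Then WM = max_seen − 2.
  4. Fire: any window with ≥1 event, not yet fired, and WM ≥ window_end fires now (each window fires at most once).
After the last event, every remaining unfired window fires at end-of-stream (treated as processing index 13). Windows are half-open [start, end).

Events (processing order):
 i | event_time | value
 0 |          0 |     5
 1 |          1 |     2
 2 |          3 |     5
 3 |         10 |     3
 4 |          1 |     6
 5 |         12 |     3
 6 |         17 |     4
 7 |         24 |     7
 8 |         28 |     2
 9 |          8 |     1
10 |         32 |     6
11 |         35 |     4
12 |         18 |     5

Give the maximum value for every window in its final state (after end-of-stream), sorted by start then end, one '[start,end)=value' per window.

[0,9)=5 [10,23)=4 [24,41)=7

i=0 t=0 v=5: → [0,6); WM=-2
i=1 t=1 v=2: → [0,7); WM=-1
i=2 t=3 v=5: → [0,9); WM=1
i=3 t=10 v=3: → [10,16); WM=8
i=4 t=1 v=6: DROP (t<8-1); WM=8
i=5 t=12 v=3: → [10,18); WM=10
i=6 t=17 v=4: → [10,23); WM=15
i=7 t=24 v=7: → [24,30); WM=22
i=8 t=28 v=2: → [24,34); WM=26
i=9 t=8 v=1: DROP (t<26-1); WM=26
i=10 t=32 v=6: → [24,38); WM=30
i=11 t=35 v=4: → [24,41); WM=33
i=12 t=18 v=5: DROP (t<33-1); WM=33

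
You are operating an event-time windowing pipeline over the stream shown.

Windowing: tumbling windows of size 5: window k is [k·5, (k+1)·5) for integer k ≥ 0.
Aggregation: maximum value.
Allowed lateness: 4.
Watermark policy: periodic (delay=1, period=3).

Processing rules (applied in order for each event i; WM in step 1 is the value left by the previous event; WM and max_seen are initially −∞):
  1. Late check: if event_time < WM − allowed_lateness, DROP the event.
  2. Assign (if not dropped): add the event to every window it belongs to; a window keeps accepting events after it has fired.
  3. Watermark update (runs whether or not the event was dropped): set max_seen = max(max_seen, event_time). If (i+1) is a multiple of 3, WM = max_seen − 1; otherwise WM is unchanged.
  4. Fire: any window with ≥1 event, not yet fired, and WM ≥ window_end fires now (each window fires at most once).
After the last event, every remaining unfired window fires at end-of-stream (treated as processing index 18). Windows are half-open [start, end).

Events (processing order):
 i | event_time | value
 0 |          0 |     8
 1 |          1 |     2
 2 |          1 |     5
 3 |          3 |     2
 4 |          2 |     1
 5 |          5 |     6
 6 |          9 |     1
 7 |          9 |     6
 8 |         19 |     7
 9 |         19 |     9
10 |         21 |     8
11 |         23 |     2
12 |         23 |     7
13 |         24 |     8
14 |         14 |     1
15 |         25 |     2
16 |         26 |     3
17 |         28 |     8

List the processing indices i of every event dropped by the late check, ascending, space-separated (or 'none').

i=0 t=0 v=8: → [0,5); WM=−∞
i=1 t=1 v=2: → [0,5); WM=−∞
i=2 t=1 v=5: → [0,5); WM=0
i=3 t=3 v=2: → [0,5); WM=0
i=4 t=2 v=1: → [0,5); WM=0
i=5 t=5 v=6: → [5,10); WM=4
i=6 t=9 v=1: → [5,10); WM=4
i=7 t=9 v=6: → [5,10); WM=4
i=8 t=19 v=7: → [15,20); WM=18; [0,5) fires=8 [5,10) fires=6
i=9 t=19 v=9: → [15,20); WM=18
i=10 t=21 v=8: → [20,25); WM=18
i=11 t=23 v=2: → [20,25); WM=22; [15,20) fires=9
i=12 t=23 v=7: → [20,25); WM=22
i=13 t=24 v=8: → [20,25); WM=22
i=14 t=14 v=1: DROP (t<22-4); WM=23
i=15 t=25 v=2: → [25,30); WM=23
i=16 t=26 v=3: → [25,30); WM=23
i=17 t=28 v=8: → [25,30); WM=27; [20,25) fires=8

14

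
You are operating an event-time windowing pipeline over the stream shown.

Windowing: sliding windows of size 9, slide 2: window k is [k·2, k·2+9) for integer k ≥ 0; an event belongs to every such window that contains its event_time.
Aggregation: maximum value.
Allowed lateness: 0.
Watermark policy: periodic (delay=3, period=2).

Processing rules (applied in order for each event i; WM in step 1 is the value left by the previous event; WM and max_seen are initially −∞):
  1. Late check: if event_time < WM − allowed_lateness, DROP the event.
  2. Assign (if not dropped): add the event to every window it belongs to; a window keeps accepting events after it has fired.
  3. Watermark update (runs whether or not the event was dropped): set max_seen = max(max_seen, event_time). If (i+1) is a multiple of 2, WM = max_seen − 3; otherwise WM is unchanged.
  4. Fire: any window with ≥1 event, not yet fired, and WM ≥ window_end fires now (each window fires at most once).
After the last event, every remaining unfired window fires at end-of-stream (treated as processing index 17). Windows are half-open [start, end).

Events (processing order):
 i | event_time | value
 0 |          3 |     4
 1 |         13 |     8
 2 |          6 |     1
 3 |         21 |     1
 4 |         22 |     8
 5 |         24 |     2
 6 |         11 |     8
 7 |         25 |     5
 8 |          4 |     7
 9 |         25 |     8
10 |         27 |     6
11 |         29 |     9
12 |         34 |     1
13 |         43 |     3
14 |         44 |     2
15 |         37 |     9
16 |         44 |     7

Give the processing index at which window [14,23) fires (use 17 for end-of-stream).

11

i=0 t=3 v=4: → [2,11),[0,9); WM=−∞
i=1 t=13 v=8: → [12,21),[10,19),[8,17),[6,15); WM=10; [0,9) fires=4
i=2 t=6 v=1: DROP (t<10-0); WM=10
i=3 t=21 v=1: → [20,29),[18,27),[16,25),[14,23); WM=18; [2,11) fires=4 [6,15) fires=8 [8,17) fires=8
i=4 t=22 v=8: → [22,31),[20,29),[18,27),[16,25),[14,23); WM=18
i=5 t=24 v=2: → [24,33),[22,31),[20,29),[18,27),[16,25); WM=21; [10,19) fires=8 [12,21) fires=8
i=6 t=11 v=8: DROP (t<21-0); WM=21
i=7 t=25 v=5: → [24,33),[22,31),[20,29),[18,27); WM=22
i=8 t=4 v=7: DROP (t<22-0); WM=22
i=9 t=25 v=8: → [24,33),[22,31),[20,29),[18,27); WM=22
i=10 t=27 v=6: → [26,35),[24,33),[22,31),[20,29); WM=22
i=11 t=29 v=9: → [28,37),[26,35),[24,33),[22,31); WM=26; [14,23) fires=8 [16,25) fires=8
i=12 t=34 v=1: → [34,43),[32,41),[30,39),[28,37),[26,35); WM=26
i=13 t=43 v=3: → [42,51),[40,49),[38,47),[36,45); WM=40; [18,27) fires=8 [20,29) fires=8 [22,31) fires=9 [24,33) fires=9 [26,35) fires=9 [28,37) fires=9 [30,39) fires=1
i=14 t=44 v=2: → [44,53),[42,51),[40,49),[38,47),[36,45); WM=40
i=15 t=37 v=9: DROP (t<40-0); WM=41; [32,41) fires=1
i=16 t=44 v=7: → [44,53),[42,51),[40,49),[38,47),[36,45); WM=41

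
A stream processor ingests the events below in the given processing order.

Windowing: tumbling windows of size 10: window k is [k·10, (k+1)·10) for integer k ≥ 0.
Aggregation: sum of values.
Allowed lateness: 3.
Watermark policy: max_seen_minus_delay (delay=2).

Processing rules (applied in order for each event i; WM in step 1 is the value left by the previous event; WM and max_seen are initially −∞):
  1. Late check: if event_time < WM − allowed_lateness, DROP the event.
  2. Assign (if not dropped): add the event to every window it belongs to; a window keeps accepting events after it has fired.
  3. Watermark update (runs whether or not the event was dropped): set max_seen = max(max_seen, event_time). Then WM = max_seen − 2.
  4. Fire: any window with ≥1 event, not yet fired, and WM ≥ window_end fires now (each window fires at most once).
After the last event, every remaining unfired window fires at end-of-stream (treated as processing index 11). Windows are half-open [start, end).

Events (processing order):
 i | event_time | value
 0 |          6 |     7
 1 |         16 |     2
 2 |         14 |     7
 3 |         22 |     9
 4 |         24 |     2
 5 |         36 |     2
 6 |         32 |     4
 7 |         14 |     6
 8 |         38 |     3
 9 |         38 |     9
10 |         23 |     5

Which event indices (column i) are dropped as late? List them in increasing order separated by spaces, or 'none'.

i=0 t=6 v=7: → [0,10); WM=4
i=1 t=16 v=2: → [10,20); WM=14; [0,10) fires=7
i=2 t=14 v=7: → [10,20); WM=14
i=3 t=22 v=9: → [20,30); WM=20; [10,20) fires=9
i=4 t=24 v=2: → [20,30); WM=22
i=5 t=36 v=2: → [30,40); WM=34; [20,30) fires=11
i=6 t=32 v=4: → [30,40); WM=34
i=7 t=14 v=6: DROP (t<34-3); WM=34
i=8 t=38 v=3: → [30,40); WM=36
i=9 t=38 v=9: → [30,40); WM=36
i=10 t=23 v=5: DROP (t<36-3); WM=36

7 10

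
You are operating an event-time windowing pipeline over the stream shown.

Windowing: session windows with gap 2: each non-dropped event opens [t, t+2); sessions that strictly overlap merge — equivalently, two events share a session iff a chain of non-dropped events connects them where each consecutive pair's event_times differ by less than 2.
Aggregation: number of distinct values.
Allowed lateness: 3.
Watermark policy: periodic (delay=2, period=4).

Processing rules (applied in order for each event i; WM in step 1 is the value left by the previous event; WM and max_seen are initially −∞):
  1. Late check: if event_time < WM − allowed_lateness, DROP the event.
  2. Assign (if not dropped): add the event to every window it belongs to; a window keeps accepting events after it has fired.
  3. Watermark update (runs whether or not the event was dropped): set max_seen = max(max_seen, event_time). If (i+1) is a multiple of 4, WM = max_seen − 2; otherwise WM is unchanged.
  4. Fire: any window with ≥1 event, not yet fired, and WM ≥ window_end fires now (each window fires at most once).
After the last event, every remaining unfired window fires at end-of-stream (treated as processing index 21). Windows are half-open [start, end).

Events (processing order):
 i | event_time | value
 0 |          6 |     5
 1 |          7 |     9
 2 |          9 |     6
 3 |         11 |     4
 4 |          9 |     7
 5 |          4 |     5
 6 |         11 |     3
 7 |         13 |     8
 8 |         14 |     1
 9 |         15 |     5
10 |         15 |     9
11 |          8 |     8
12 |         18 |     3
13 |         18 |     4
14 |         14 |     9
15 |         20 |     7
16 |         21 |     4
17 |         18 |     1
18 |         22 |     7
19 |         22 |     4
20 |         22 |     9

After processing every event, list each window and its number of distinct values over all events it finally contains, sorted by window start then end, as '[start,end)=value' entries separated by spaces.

[6,11)=5 [11,13)=2 [13,17)=4 [18,20)=3 [20,24)=3

i=0 t=6 v=5: → [6,8); WM=−∞
i=1 t=7 v=9: → [6,9); WM=−∞
i=2 t=9 v=6: → [9,11); WM=−∞
i=3 t=11 v=4: → [11,13); WM=9
i=4 t=9 v=7: → [9,11); WM=9
i=5 t=4 v=5: DROP (t<9-3); WM=9
i=6 t=11 v=3: → [11,13); WM=9
i=7 t=13 v=8: → [13,15); WM=11
i=8 t=14 v=1: → [13,16); WM=11
i=9 t=15 v=5: → [13,17); WM=11
i=10 t=15 v=9: → [13,17); WM=11
i=11 t=8 v=8: → [6,11); WM=13
i=12 t=18 v=3: → [18,20); WM=13
i=13 t=18 v=4: → [18,20); WM=13
i=14 t=14 v=9: → [13,17); WM=13
i=15 t=20 v=7: → [20,22); WM=18
i=16 t=21 v=4: → [20,23); WM=18
i=17 t=18 v=1: → [18,20); WM=18
i=18 t=22 v=7: → [20,24); WM=18
i=19 t=22 v=4: → [20,24); WM=20
i=20 t=22 v=9: → [20,24); WM=20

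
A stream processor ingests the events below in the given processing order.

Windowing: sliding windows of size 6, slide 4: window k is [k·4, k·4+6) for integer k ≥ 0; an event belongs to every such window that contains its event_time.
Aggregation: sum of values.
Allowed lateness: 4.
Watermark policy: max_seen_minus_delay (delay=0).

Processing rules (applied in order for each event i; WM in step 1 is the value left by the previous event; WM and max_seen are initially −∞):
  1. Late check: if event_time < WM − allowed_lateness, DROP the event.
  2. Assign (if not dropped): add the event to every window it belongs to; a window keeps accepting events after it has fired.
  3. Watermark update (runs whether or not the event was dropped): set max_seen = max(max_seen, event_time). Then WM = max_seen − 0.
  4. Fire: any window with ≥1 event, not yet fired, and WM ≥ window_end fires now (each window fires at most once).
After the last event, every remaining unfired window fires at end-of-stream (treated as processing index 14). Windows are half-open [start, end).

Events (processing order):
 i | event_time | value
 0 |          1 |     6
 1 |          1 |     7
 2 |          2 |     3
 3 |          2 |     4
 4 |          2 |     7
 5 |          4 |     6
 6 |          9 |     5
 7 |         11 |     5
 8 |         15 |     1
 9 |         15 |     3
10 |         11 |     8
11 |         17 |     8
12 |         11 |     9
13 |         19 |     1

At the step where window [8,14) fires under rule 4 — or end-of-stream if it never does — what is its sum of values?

i=0 t=1 v=6: → [0,6); WM=1
i=1 t=1 v=7: → [0,6); WM=1
i=2 t=2 v=3: → [0,6); WM=2
i=3 t=2 v=4: → [0,6); WM=2
i=4 t=2 v=7: → [0,6); WM=2
i=5 t=4 v=6: → [4,10),[0,6); WM=4
i=6 t=9 v=5: → [8,14),[4,10); WM=9; [0,6) fires=33
i=7 t=11 v=5: → [8,14); WM=11; [4,10) fires=11
i=8 t=15 v=1: → [12,18); WM=15; [8,14) fires=10
i=9 t=15 v=3: → [12,18); WM=15
i=10 t=11 v=8: → [8,14); WM=15
i=11 t=17 v=8: → [16,22),[12,18); WM=17
i=12 t=11 v=9: DROP (t<17-4); WM=17
i=13 t=19 v=1: → [16,22); WM=19; [12,18) fires=12

10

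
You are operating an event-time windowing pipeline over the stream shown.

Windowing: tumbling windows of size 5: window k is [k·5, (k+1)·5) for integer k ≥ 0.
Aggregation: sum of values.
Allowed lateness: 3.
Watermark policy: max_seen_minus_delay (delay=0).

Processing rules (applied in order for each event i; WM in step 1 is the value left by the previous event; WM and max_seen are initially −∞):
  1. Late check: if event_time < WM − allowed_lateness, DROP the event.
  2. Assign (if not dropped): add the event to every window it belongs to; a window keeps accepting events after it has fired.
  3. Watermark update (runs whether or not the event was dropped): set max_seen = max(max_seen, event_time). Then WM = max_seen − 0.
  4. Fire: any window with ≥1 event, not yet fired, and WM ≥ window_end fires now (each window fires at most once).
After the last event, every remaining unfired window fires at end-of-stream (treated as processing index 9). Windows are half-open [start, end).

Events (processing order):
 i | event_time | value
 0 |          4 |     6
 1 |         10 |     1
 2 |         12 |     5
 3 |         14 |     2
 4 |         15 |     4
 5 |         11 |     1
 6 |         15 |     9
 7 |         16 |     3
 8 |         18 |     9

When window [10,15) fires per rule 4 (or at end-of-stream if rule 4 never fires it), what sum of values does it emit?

8

i=0 t=4 v=6: → [0,5); WM=4
i=1 t=10 v=1: → [10,15); WM=10; [0,5) fires=6
i=2 t=12 v=5: → [10,15); WM=12
i=3 t=14 v=2: → [10,15); WM=14
i=4 t=15 v=4: → [15,20); WM=15; [10,15) fires=8
i=5 t=11 v=1: DROP (t<15-3); WM=15
i=6 t=15 v=9: → [15,20); WM=15
i=7 t=16 v=3: → [15,20); WM=16
i=8 t=18 v=9: → [15,20); WM=18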